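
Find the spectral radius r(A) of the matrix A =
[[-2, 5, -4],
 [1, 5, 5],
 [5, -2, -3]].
r(A) ≈ 6.5291

The eigenvalues of A are the roots of its characteristic polynomial. With M = A (coefficients from the trace, the sum of principal 2x2 minors, and det A):
  p(λ) = det(λ I - M) = λ^3 + 6λ - 258.
No integer candidate from the rational root theorem (±divisors of 258) is a root, so the roots are irrational. The cubic discriminant is Δ = -1798092 < 0, so there is one real root and a complex-conjugate pair. p(6) = -6 and p(7) = 127 have opposite signs, so a root lies in (6, 7); Newton's method refines it to λ ≈ 6.0522. Dividing out (λ - (6.0522)) leaves approximately λ^2 + 6.0522λ + 42.6291. For λ^2 + 6.0522λ + 42.6291 the discriminant is -133.8874. It is negative, so the remaining roots are the complex-conjugate pair λ ≈ -3.0261 ± 5.7855i. Their product equals the constant term, so |λ|^2 ≈ 42.6291 and |λ| ≈ 6.5291.
Thus the eigenvalues (to 4 decimals) are 6.0522 (modulus 6.0522); -3.0261 ± 5.7855i (modulus 6.5291). The spectral radius is the largest modulus: r(A) ≈ 6.5291. (Cross-check: r(A) ≤ ||A||_2 ≈ 8.2346; equality holds whenever A is normal, though it can also hold for some non-normal A.)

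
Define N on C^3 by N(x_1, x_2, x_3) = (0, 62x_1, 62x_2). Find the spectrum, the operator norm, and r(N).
sigma(N) = {0}; ||N|| = 62; r(N) = 0. (N is nilpotent with N^3 = 0.)

On C^3, N is a strictly lower-triangular matrix with 62 on the subdiagonal and zeros elsewhere, so its characteristic polynomial is lambda^3 and every eigenvalue is 0: sigma(N) = {0}. For the operator norm, N e_i = 62e_{i+1} for i = 1, ..., 2 and N e_3 = 0, so the singular values of N are 62 (with multiplicity 2) and 0; hence ||N|| = 62. The spectral radius r(N) = max|lambda| = 0. Note ||N|| > r(N) — characteristic of non-normal nilpotent operators. Indeed N^3 = 0.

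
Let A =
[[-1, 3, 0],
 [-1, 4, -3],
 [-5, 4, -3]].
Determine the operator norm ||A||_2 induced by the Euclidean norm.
||A||_2 ≈ 8.7815 (= sqrt(largest eigenvalue of A^T A))

||A||_2 = sigma_max(A) = sqrt(lambda_max(A^T A)). Form the symmetric matrix M = A^T A =
[[27, -27, 18],
 [-27, 41, -24],
 [18, -24, 18]].
Its characteristic polynomial (trace, sum of principal 2x2 minors, determinant of M give the coefficients) is
  p(λ) = det(λ I - M) = λ^3 - 86λ^2 + 702λ - 1296.
No integer candidate from the rational root theorem (±divisors of 1296) is a root, so the roots are irrational. The cubic discriminant is Δ = 326678832 > 0, so there are three distinct real roots. p(2) = -228 and p(3) = 63 have opposite signs, so a root lies in (2, 3); Newton's method refines it to λ ≈ 2.7306. p(6) = 36 and p(7) = -253 have opposite signs, so a root lies in (6, 7); Newton's method refines it to λ ≈ 6.1548. p(77) = -603 and p(78) = 4788 have opposite signs, so a root lies in (77, 78); Newton's method refines it to λ ≈ 77.1146. Check (Vieta): the three roots sum to 86, matching tr M = 86.
So the eigenvalues of A^T A are ≈ 2.7306, 6.1548, 77.1146 (all ≥ 0, as they must be for A^T A). The largest is λ_max ≈ 77.1146, hence ||A||_2 = sqrt(λ_max) ≈ 8.7815.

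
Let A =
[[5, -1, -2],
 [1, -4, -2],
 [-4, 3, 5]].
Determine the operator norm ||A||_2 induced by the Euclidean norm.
||A||_2 ≈ 9.3255 (= sqrt(largest eigenvalue of A^T A))

||A||_2 = sigma_max(A) = sqrt(lambda_max(A^T A)). Form the symmetric matrix M = A^T A =
[[42, -21, -32],
 [-21, 26, 25],
 [-32, 25, 33]].
Its characteristic polynomial (trace, sum of principal 2x2 minors, determinant of M give the coefficients) is
  p(λ) = det(λ I - M) = λ^3 - 101λ^2 + 1246λ - 2209.
No integer candidate from the rational root theorem (±divisors of 2209) is a root, so the roots are irrational. The cubic discriminant is Δ = 3867873601 > 0, so there are three distinct real roots. p(2) = -113 and p(3) = 647 have opposite signs, so a root lies in (2, 3); Newton's method refines it to λ ≈ 2.1343. p(11) = 607 and p(12) = -73 have opposite signs, so a root lies in (11, 12); Newton's method refines it to λ ≈ 11.9013. p(86) = -5993 and p(87) = 227 have opposite signs, so a root lies in (86, 87); Newton's method refines it to λ ≈ 86.9644. Check (Vieta): the three roots sum to 101, matching tr M = 101.
So the eigenvalues of A^T A are ≈ 2.1343, 11.9013, 86.9644 (all ≥ 0, as they must be for A^T A). The largest is λ_max ≈ 86.9644, hence ||A||_2 = sqrt(λ_max) ≈ 9.3255.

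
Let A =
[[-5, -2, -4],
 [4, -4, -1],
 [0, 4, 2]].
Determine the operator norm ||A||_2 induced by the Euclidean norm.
||A||_2 ≈ 7.2699 (= sqrt(largest eigenvalue of A^T A))

||A||_2 = sigma_max(A) = sqrt(lambda_max(A^T A)). Form the symmetric matrix M = A^T A =
[[41, -6, 16],
 [-6, 36, 20],
 [16, 20, 21]].
Its characteristic polynomial (trace, sum of principal 2x2 minors, determinant of M give the coefficients) is
  p(λ) = det(λ I - M) = λ^3 - 98λ^2 + 2401λ - 784.
No integer candidate from the rational root theorem (±divisors of 784) is a root, so the roots are irrational. The cubic discriminant is Δ = 352351552 > 0, so there are three distinct real roots. p(0) = -784 and p(1) = 1520 have opposite signs, so a root lies in (0, 1); Newton's method refines it to λ ≈ 0.331. p(44) = 316 and p(45) = -64 have opposite signs, so a root lies in (44, 45); Newton's method refines it to λ ≈ 44.8175. p(52) = -316 and p(53) = 64 have opposite signs, so a root lies in (52, 53); Newton's method refines it to λ ≈ 52.8515. Check (Vieta): the three roots sum to 98, matching tr M = 98.
So the eigenvalues of A^T A are ≈ 0.331, 44.8175, 52.8515 (all ≥ 0, as they must be for A^T A). The largest is λ_max ≈ 52.8515, hence ||A||_2 = sqrt(λ_max) ≈ 7.2699.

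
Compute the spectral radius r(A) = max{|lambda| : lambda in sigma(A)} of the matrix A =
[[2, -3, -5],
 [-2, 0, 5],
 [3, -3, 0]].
r(A) ≈ 5.4225

The eigenvalues of A are the roots of its characteristic polynomial. With M = A (coefficients from the trace, the sum of principal 2x2 minors, and det A):
  p(λ) = det(λ I - M) = λ^3 - 2λ^2 + 24λ + 45.
No integer candidate from the rational root theorem (±divisors of 45) is a root, so the roots are irrational. The cubic discriminant is Δ = -145107 < 0, so there is one real root and a complex-conjugate pair. p(-2) = -19 and p(-1) = 18 have opposite signs, so a root lies in (-2, -1); Newton's method refines it to λ ≈ -1.5304. Dividing out (λ - (-1.5304)) leaves approximately λ^2 - 3.5304λ + 29.4032. For λ^2 - 3.5304λ + 29.4032 the discriminant is -105.1486. It is negative, so the remaining roots are the complex-conjugate pair λ ≈ 1.7652 ± 5.1271i. Their product equals the constant term, so |λ|^2 ≈ 29.4032 and |λ| ≈ 5.4225.
Thus the eigenvalues (to 4 decimals) are -1.5304 (modulus 1.5304); 1.7652 ± 5.1271i (modulus 5.4225). The spectral radius is the largest modulus: r(A) ≈ 5.4225. (Cross-check: r(A) ≤ ||A||_2 ≈ 8.2222; equality holds whenever A is normal, though it can also hold for some non-normal A.)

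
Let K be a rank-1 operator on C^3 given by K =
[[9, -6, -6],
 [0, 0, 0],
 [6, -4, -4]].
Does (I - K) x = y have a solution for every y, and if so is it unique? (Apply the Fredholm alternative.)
(I - K) is invertible (det(I - K) = -4 ≠ 0), so for every y in C^3 the equation (I - K) x = y has a unique solution.

K has rank 1, so it is an outer product K = u v^T: every row of K is a multiple of one row vector. Reading off the entries, u = (-3, 0, -2) and v = (-3, 2, 2) (row i of K equals u_i·v^T). A rank-one matrix u v^T satisfies K u = u (v·u) and kills the (2)-dimensional subspace v^⊥, so its characteristic polynomial is lambda^2 (lambda - v·u) with v·u = tr K = 5. Hence the eigenvalues of I - K are 1 (multiplicity 2) and 1 - (5) = -4, so det(I - K) = -4. (Direct check: I - K =
[[-8, 6, 6],
 [0, 1, 0],
 [-6, 4, 5]]
has determinant -4.) The finite-dimensional Fredholm alternative says: either (I - K) is invertible, or ker(I - K) ≠ {0} and then range(I - K) = ker((I - K)^*)^⊥, with dim ker(I - K) = dim ker((I - K)^*). Since det(I - K) ≠ 0, 1 is not an eigenvalue of K and ker(I - K) = {0}, so we are in the first case: for every y there is a unique x = (I - K)^(-1) y. Explicitly, by the Sherman–Morrison formula, (I - u v^T)^(-1) = I + u v^T/(1 - v·u), i.e. (I - K)^(-1) = I + K/(-4).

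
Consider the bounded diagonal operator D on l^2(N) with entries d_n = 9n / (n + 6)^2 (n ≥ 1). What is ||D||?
||D|| = 3/8 (attained at n = 6)

For D diagonal, ||D|| = sup_n |d_n|. Treat f(x) = 9x / (x + 6)^2 for real x > 0. By the quotient rule, f'(x) = 9(6 - x)/(x + 6)^3, which is positive for x < 6 and negative for x > 6. So f has a unique maximum at x = 6, and since 6 is a positive integer, the supremum over n ≥ 1 is attained at n = 6: d_6 = 9·6/(6 + 6)^2 = 9·6/144 = 3/8. Hence ||D|| = 3/8.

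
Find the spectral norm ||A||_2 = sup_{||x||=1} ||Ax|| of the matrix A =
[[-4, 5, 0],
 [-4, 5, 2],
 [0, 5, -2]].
||A||_2 ≈ 9.9548 (= sqrt(largest eigenvalue of A^T A))

||A||_2 = sigma_max(A) = sqrt(lambda_max(A^T A)). Form the symmetric matrix M = A^T A =
[[32, -40, -8],
 [-40, 75, 0],
 [-8, 0, 8]].
Its characteristic polynomial (trace, sum of principal 2x2 minors, determinant of M give the coefficients) is
  p(λ) = det(λ I - M) = λ^3 - 115λ^2 + 1592λ - 1600.
No integer candidate from the rational root theorem (±divisors of 1600) is a root, so the roots are irrational. The cubic discriminant is Δ = 12848803648 > 0, so there are three distinct real roots. p(1) = -122 and p(2) = 1132 have opposite signs, so a root lies in (1, 2); Newton's method refines it to λ ≈ 1.09. p(14) = 892 and p(15) = -220 have opposite signs, so a root lies in (14, 15); Newton's method refines it to λ ≈ 14.8119. p(99) = -808 and p(100) = 7600 have opposite signs, so a root lies in (99, 100); Newton's method refines it to λ ≈ 99.098. Check (Vieta): the three roots sum to 115, matching tr M = 115.
So the eigenvalues of A^T A are ≈ 1.09, 14.8119, 99.098 (all ≥ 0, as they must be for A^T A). The largest is λ_max ≈ 99.098, hence ||A||_2 = sqrt(λ_max) ≈ 9.9548.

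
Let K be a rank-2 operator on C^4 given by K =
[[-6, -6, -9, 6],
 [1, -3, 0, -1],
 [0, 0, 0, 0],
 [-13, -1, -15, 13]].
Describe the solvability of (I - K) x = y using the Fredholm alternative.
(I - K) is invertible (det(I - K) = -19 ≠ 0), so for every y in C^4 the equation (I - K) x = y has a unique solution.

K has rank 2 and factors as K = U V^T = u1 v1^T + u2 v2^T with u1 = (3, 1, 0, 2), v1 = (-2, -2, -3, 2), u2 = (0, 1, 0, -3), v2 = (3, -1, 3, -3) (multiplying out reproduces the displayed K). The nonzero eigenvalues of U V^T coincide with those of the 2 x 2 matrix G = V^T U = [[v1·u1, v1·u2], [v2·u1, v2·u2]] = [[-4, -8], [2, 8]], and by the Sylvester determinant identity det(I_4 - U V^T) = det(I_2 - V^T U) = det([[5, 8], [-2, -7]]) = (5)(-7) - (8)(-2) = -19. (Direct check: I - K =
[[7, 6, 9, -6],
 [-1, 4, 0, 1],
 [0, 0, 1, 0],
 [13, 1, 15, -12]]
has determinant -19.) The finite-dimensional Fredholm alternative says: either (I - K) is invertible, or ker(I - K) ≠ {0} and then range(I - K) = ker((I - K)^*)^⊥, with dim ker(I - K) = dim ker((I - K)^*). Since det(I - K) ≠ 0, 1 is not an eigenvalue of K and ker(I - K) = {0}, so we are in the first case: for every y there is a unique x = (I - K)^(-1) y. (Explicitly, by the Woodbury identity, (I - U V^T)^(-1) = I + U (I_2 - G)^(-1) V^T.)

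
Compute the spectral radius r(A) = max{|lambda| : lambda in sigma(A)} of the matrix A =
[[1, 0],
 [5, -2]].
r(A) = 2

The eigenvalues of A are the roots of its characteristic polynomial. With M = A (coefficients from the trace and determinant):
  p(λ) = det(λ I - M) = λ^2 + λ - 2.
For λ^2 + λ - 2 the discriminant is 9. It is a perfect square (3^2), so the roots are rational: λ = (-1 ± 3)/2 = 1, -2.
Thus the eigenvalues (to 4 decimals) are 1 (modulus 1); -2 (modulus 2). The spectral radius is the largest modulus: r(A) = 2. (Cross-check: r(A) ≤ ||A||_2 ≈ 5.465; equality holds whenever A is normal, though it can also hold for some non-normal A.)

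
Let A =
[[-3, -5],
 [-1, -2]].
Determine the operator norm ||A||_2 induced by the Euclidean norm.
||A||_2 = sqrt((39 + sqrt(1517))/2) ≈ 6.2429 (= sqrt(largest eigenvalue of A^T A))

||A||_2 = sigma_max(A) = sqrt(lambda_max(A^T A)). Form the symmetric matrix M = A^T A =
[[10, 17],
 [17, 29]].
Its characteristic polynomial (trace, determinant of M give the coefficients) is
  p(λ) = det(λ I - M) = λ^2 - 39λ + 1.
For λ^2 - 39λ + 1 the discriminant is 1517. It is nonnegative but not a perfect square, so the roots are real and irrational: λ = (39 ± sqrt(1517))/2 ≈ 38.9743, 0.0257.
So the eigenvalues of A^T A are ≈ 0.0257, 38.9743 (all ≥ 0, as they must be for A^T A). The largest is λ_max = (39 + sqrt(1517))/2 ≈ 38.9743, hence ||A||_2 = sqrt(λ_max) = sqrt((39 + sqrt(1517))/2) ≈ 6.2429.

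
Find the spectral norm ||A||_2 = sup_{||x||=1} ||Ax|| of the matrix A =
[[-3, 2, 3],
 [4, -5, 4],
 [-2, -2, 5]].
||A||_2 ≈ 8.3702 (= sqrt(largest eigenvalue of A^T A))

||A||_2 = sigma_max(A) = sqrt(lambda_max(A^T A)). Form the symmetric matrix M = A^T A =
[[29, -22, -3],
 [-22, 33, -24],
 [-3, -24, 50]].
Its characteristic polynomial (trace, sum of principal 2x2 minors, determinant of M give the coefficients) is
  p(λ) = det(λ I - M) = λ^3 - 112λ^2 + 2988λ - 3481.
No integer candidate from the rational root theorem (±divisors of 3481) is a root, so the roots are irrational. The cubic discriminant is Δ = 6364950677 > 0, so there are three distinct real roots. p(1) = -604 and p(2) = 2055 have opposite signs, so a root lies in (1, 2); Newton's method refines it to λ ≈ 1.2202. p(40) = 839 and p(41) = -324 have opposite signs, so a root lies in (40, 41); Newton's method refines it to λ ≈ 40.7197. p(70) = -121 and p(71) = 1986 have opposite signs, so a root lies in (70, 71); Newton's method refines it to λ ≈ 70.0601. Check (Vieta): the three roots sum to 112, matching tr M = 112.
So the eigenvalues of A^T A are ≈ 1.2202, 40.7197, 70.0601 (all ≥ 0, as they must be for A^T A). The largest is λ_max ≈ 70.0601, hence ||A||_2 = sqrt(λ_max) ≈ 8.3702.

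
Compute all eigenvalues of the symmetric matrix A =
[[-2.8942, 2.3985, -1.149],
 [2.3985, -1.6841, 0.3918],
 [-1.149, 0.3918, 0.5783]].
sigma(A) ≈ {-5, 0, 1}

A is real symmetric, so its spectrum consists of real eigenvalues. Expanding the characteristic polynomial of the displayed matrix gives
  det(λ I - A) = p(λ) = λ^3 + (4)λ^2 + (-5)λ + (0).
Solving p(λ) = 0 yields eigenvalues ≈ -5, 0, 1. (A is shown rounded to 4 decimals, so these recover the underlying integer eigenvalues to within that precision.)
Verification: the trace of A = -4 equals the sum of eigenvalues -4, and det(A) ≈ -0.0000 matches the eigenvalue product 0.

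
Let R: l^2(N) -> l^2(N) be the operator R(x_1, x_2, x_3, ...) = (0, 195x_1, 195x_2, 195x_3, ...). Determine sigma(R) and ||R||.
sigma(R) = closed disk {z in C : |z| ≤ 195}; ||R|| = 195

Note R = 195·U where U is the unit right shift (U x)_k = x_{k-1} (with x_0 := 0); so ||R|| = 195||U|| and sigma(R) = 195·sigma(U). ||R x||^2 = sum_{k≥1} |195x_k|^2 = 38025||x||^2, so ||R|| = 195 and sigma(R) ⊂ {|z| ≤ 195}. For any |lambda| < 195, the equation (R - lambda I) x = 0 forces x_1 = 0, then 195x_k = lambda x_{k+1} ⇒ x = 0, so R has no eigenvalues. But (R - lambda I) is not surjective for |lambda| < 195: solving (R - lambda I) x = e_1 would require x_n proportional to (lambda/195)^(-n), which is not in l^2. So every |lambda| < 195 lies in the residual spectrum. The boundary |lambda| = 195 is in the approximate point spectrum (the spectrum is closed). Hence sigma(R) is the closed disk of radius 195.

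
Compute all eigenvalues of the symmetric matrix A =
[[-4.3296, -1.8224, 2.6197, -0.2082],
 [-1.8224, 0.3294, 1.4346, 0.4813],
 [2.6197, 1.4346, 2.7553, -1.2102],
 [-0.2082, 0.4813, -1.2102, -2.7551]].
sigma(A) ≈ {-6, -3, 1, 4}

A is real symmetric, so its spectrum consists of real eigenvalues. Expanding the characteristic polynomial of the displayed matrix gives
  det(λ I - A) = p(λ) = λ^4 + (4)λ^3 + (-23)λ^2 + (-53.9989)λ + (71.9971).
Solving p(λ) = 0 yields eigenvalues ≈ -6, -3, 1, 4. (A is shown rounded to 4 decimals, so these recover the underlying integer eigenvalues to within that precision.)
Verification: the trace of A = -4 equals the sum of eigenvalues -4, and det(A) ≈ 71.9971 matches the eigenvalue product 72.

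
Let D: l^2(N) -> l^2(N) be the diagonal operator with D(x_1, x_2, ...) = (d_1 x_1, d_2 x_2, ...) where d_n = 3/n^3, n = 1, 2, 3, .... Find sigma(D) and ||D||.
sigma(D) = {3/n^3 : n ≥ 1} ∪ {0}; ||D|| = 3

A bounded diagonal operator on l^2 with diagonal entries d_n has spectrum equal to the closure of {d_n : n ≥ 1}: every d_n is an eigenvalue (with eigenvector e_n), so {d_n} ⊂ sigma(D); the spectrum is closed, so its closure is too; and for lambda not in the closure, (D - lambda I) has bounded inverse (the diagonal entries 1/(d_n - lambda) are bounded). For our sequence d_n = 3/n^3, n = 1, 2, 3, ...:
  - {d_n} = {3/n^3 : n ≥ 1}; the only limit point is 0
  - closure = {3/n^3 : n ≥ 1} ∪ {0}
For the norm: a diagonal operator has ||D|| = sup_n |d_n|. Here d_n = 3/n^3 is positive and decreasing, so sup_n |d_n| = d_1 = 3. So ||D|| = 3.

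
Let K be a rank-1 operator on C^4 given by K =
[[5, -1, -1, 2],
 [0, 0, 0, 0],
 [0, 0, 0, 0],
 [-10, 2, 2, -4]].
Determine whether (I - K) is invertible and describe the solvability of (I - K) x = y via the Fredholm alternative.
(I - K) is singular (det(I - K) = 0, i.e. 1 ∈ sigma(K)). (I - K) x = y is solvable iff y ⊥ ker((I - K)^*) = span{(5, -1, -1, 2)}, i.e. iff 5y_1 - y_2 - y_3 + 2y_4 = 0. When solvable, the solutions are x = y + c·(1, 0, 0, -2), c arbitrary (ker(I - K) = span{(1, 0, 0, -2)}, dimension 1).

K has rank 1, so it is an outer product K = u v^T: every row of K is a multiple of one row vector. Reading off the entries, u = (1, 0, 0, -2) and v = (5, -1, -1, 2) (row i of K equals u_i·v^T). A rank-one matrix u v^T satisfies K u = u (v·u) and kills the (3)-dimensional subspace v^⊥, so its characteristic polynomial is lambda^3 (lambda - v·u) with v·u = tr K = 1. Hence the eigenvalues of I - K are 1 (multiplicity 3) and 1 - (1) = 0, so det(I - K) = 0. (Direct check: I - K =
[[-4, 1, 1, -2],
 [0, 1, 0, 0],
 [0, 0, 1, 0],
 [10, -2, -2, 5]]
has determinant 0.) So 1 is an eigenvalue of K and (I - K) is not invertible. The finite-dimensional Fredholm alternative says: either (I - K) is invertible, or ker(I - K) ≠ {0} and then range(I - K) = ker((I - K)^*)^⊥, with dim ker(I - K) = dim ker((I - K)^*). We are in the second case, so we need both kernels. Kernel of I - K: (I - K) u = u - u (v·u) = u - u = 0, so ker(I - K) = span{u} = span{(1, 0, 0, -2)} (it is exactly 1-dimensional because rank(I - K) = 3). Kernel of the adjoint: K is real, so (I - K)^* = I - K^T = I - v u^T, and (I - v u^T) v = v - v (u·v) = 0; hence ker((I - K)^*) = span{v} = span{(5, -1, -1, 2)}. Therefore (I - K) x = y is solvable iff <y, v> = 0, i.e. iff 5y_1 - y_2 - y_3 + 2y_4 = 0. When this holds, K y = u (v·y) = 0, so (I - K) y = y and x = y is a particular solution; the full solution set is the line x = y + c·u = y + c·(1, 0, 0, -2), c ∈ C.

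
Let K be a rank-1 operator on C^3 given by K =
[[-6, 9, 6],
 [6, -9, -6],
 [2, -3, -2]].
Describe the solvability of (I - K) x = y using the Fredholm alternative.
(I - K) is invertible (det(I - K) = 18 ≠ 0), so for every y in C^3 the equation (I - K) x = y has a unique solution.

K has rank 1, so it is an outer product K = u v^T: every row of K is a multiple of one row vector. Reading off the entries, u = (3, -3, -1) and v = (-2, 3, 2) (row i of K equals u_i·v^T). A rank-one matrix u v^T satisfies K u = u (v·u) and kills the (2)-dimensional subspace v^⊥, so its characteristic polynomial is lambda^2 (lambda - v·u) with v·u = tr K = -17. Hence the eigenvalues of I - K are 1 (multiplicity 2) and 1 - (-17) = 18, so det(I - K) = 18. (Direct check: I - K =
[[7, -9, -6],
 [-6, 10, 6],
 [-2, 3, 3]]
has determinant 18.) The finite-dimensional Fredholm alternative says: either (I - K) is invertible, or ker(I - K) ≠ {0} and then range(I - K) = ker((I - K)^*)^⊥, with dim ker(I - K) = dim ker((I - K)^*). Since det(I - K) ≠ 0, 1 is not an eigenvalue of K and ker(I - K) = {0}, so we are in the first case: for every y there is a unique x = (I - K)^(-1) y. Explicitly, by the Sherman–Morrison formula, (I - u v^T)^(-1) = I + u v^T/(1 - v·u), i.e. (I - K)^(-1) = I + K/(18).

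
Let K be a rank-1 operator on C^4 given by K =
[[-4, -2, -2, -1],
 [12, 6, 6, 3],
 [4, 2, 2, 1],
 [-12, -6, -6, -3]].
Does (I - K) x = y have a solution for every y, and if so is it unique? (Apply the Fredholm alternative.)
(I - K) is singular (det(I - K) = 0, i.e. 1 ∈ sigma(K)). (I - K) x = y is solvable iff y ⊥ ker((I - K)^*) = span{(-4, -2, -2, -1)}, i.e. iff -4y_1 - 2y_2 - 2y_3 - y_4 = 0. When solvable, the solutions are x = y + c·(1, -3, -1, 3), c arbitrary (ker(I - K) = span{(1, -3, -1, 3)}, dimension 1).

K has rank 1, so it is an outer product K = u v^T: every row of K is a multiple of one row vector. Reading off the entries, u = (1, -3, -1, 3) and v = (-4, -2, -2, -1) (row i of K equals u_i·v^T). A rank-one matrix u v^T satisfies K u = u (v·u) and kills the (3)-dimensional subspace v^⊥, so its characteristic polynomial is lambda^3 (lambda - v·u) with v·u = tr K = 1. Hence the eigenvalues of I - K are 1 (multiplicity 3) and 1 - (1) = 0, so det(I - K) = 0. (Direct check: I - K =
[[5, 2, 2, 1],
 [-12, -5, -6, -3],
 [-4, -2, -1, -1],
 [12, 6, 6, 4]]
has determinant 0.) So 1 is an eigenvalue of K and (I - K) is not invertible. The finite-dimensional Fredholm alternative says: either (I - K) is invertible, or ker(I - K) ≠ {0} and then range(I - K) = ker((I - K)^*)^⊥, with dim ker(I - K) = dim ker((I - K)^*). We are in the second case, so we need both kernels. Kernel of I - K: (I - K) u = u - u (v·u) = u - u = 0, so ker(I - K) = span{u} = span{(1, -3, -1, 3)} (it is exactly 1-dimensional because rank(I - K) = 3). Kernel of the adjoint: K is real, so (I - K)^* = I - K^T = I - v u^T, and (I - v u^T) v = v - v (u·v) = 0; hence ker((I - K)^*) = span{v} = span{(-4, -2, -2, -1)}. Therefore (I - K) x = y is solvable iff <y, v> = 0, i.e. iff -4y_1 - 2y_2 - 2y_3 - y_4 = 0. When this holds, K y = u (v·y) = 0, so (I - K) y = y and x = y is a particular solution; the full solution set is the line x = y + c·u = y + c·(1, -3, -1, 3), c ∈ C.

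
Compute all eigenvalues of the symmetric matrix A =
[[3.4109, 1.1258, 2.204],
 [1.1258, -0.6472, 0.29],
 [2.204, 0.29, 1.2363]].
sigma(A) ≈ {-1, 0, 5}

A is real symmetric, so its spectrum consists of real eigenvalues. Expanding the characteristic polynomial of the displayed matrix gives
  det(λ I - A) = p(λ) = λ^3 + (-4)λ^2 + (-5)λ + (0).
Solving p(λ) = 0 yields eigenvalues ≈ -1, 0, 5. (A is shown rounded to 4 decimals, so these recover the underlying integer eigenvalues to within that precision.)
Verification: the trace of A = 4 equals the sum of eigenvalues 4, and det(A) ≈ 0.0000 matches the eigenvalue product 0.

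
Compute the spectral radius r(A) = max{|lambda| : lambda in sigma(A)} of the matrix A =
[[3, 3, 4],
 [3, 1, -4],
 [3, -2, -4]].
r(A) ≈ 7.2101

The eigenvalues of A are the roots of its characteristic polynomial. With M = A (coefficients from the trace, the sum of principal 2x2 minors, and det A):
  p(λ) = det(λ I - M) = λ^3 - 42λ + 72.
No integer candidate from the rational root theorem (±divisors of 72) is a root, so the roots are irrational. The cubic discriminant is Δ = 156384 > 0, so there are three distinct real roots. p(-8) = -104 and p(-7) = 23 have opposite signs, so a root lies in (-8, -7); Newton's method refines it to λ ≈ -7.2101. p(1) = 31 and p(2) = -4 have opposite signs, so a root lies in (1, 2); Newton's method refines it to λ ≈ 1.87. p(5) = -13 and p(6) = 36 have opposite signs, so a root lies in (5, 6); Newton's method refines it to λ ≈ 5.3402. Check (Vieta): the three roots sum to 0, matching tr M = 0.
Thus the eigenvalues (to 4 decimals) are -7.2101 (modulus 7.2101); 1.87 (modulus 1.87); 5.3402 (modulus 5.3402). The spectral radius is the largest modulus: r(A) ≈ 7.2101. (Cross-check: r(A) ≤ ||A||_2 ≈ 7.5621; equality holds whenever A is normal, though it can also hold for some non-normal A.)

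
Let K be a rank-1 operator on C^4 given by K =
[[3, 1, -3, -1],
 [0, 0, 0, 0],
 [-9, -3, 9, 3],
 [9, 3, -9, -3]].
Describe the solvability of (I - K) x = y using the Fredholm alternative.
(I - K) is invertible (det(I - K) = -8 ≠ 0), so for every y in C^4 the equation (I - K) x = y has a unique solution.

K has rank 1, so it is an outer product K = u v^T: every row of K is a multiple of one row vector. Reading off the entries, u = (-1, 0, 3, -3) and v = (-3, -1, 3, 1) (row i of K equals u_i·v^T). A rank-one matrix u v^T satisfies K u = u (v·u) and kills the (3)-dimensional subspace v^⊥, so its characteristic polynomial is lambda^3 (lambda - v·u) with v·u = tr K = 9. Hence the eigenvalues of I - K are 1 (multiplicity 3) and 1 - (9) = -8, so det(I - K) = -8. (Direct check: I - K =
[[-2, -1, 3, 1],
 [0, 1, 0, 0],
 [9, 3, -8, -3],
 [-9, -3, 9, 4]]
has determinant -8.) The finite-dimensional Fredholm alternative says: either (I - K) is invertible, or ker(I - K) ≠ {0} and then range(I - K) = ker((I - K)^*)^⊥, with dim ker(I - K) = dim ker((I - K)^*). Since det(I - K) ≠ 0, 1 is not an eigenvalue of K and ker(I - K) = {0}, so we are in the first case: for every y there is a unique x = (I - K)^(-1) y. Explicitly, by the Sherman–Morrison formula, (I - u v^T)^(-1) = I + u v^T/(1 - v·u), i.e. (I - K)^(-1) = I + K/(-8).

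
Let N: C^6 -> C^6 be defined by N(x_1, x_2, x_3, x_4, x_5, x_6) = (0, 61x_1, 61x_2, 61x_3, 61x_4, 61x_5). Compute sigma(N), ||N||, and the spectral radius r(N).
sigma(N) = {0}; ||N|| = 61; r(N) = 0. (N is nilpotent with N^6 = 0.)

On C^6, N is a strictly lower-triangular matrix with 61 on the subdiagonal and zeros elsewhere, so its characteristic polynomial is lambda^6 and every eigenvalue is 0: sigma(N) = {0}. For the operator norm, N e_i = 61e_{i+1} for i = 1, ..., 5 and N e_6 = 0, so the singular values of N are 61 (with multiplicity 5) and 0; hence ||N|| = 61. The spectral radius r(N) = max|lambda| = 0. Note ||N|| > r(N) — characteristic of non-normal nilpotent operators. Indeed N^6 = 0.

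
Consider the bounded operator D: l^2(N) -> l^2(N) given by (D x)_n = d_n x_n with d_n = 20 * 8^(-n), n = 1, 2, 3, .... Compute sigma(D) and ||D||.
sigma(D) = {20 * 8^(-n) : n ≥ 1} ∪ {0}; ||D|| = 5/2

A bounded diagonal operator on l^2 with diagonal entries d_n has spectrum equal to the closure of {d_n : n ≥ 1}: every d_n is an eigenvalue (with eigenvector e_n), so {d_n} ⊂ sigma(D); the spectrum is closed, so its closure is too; and for lambda not in the closure, (D - lambda I) has bounded inverse (the diagonal entries 1/(d_n - lambda) are bounded). For our sequence d_n = 20 * 8^(-n), n = 1, 2, 3, ...:
  - {d_n} = {20 * 8^(-n) : n ≥ 1}; the only limit point is 0
  - closure = {20 * 8^(-n) : n ≥ 1} ∪ {0}
For the norm: a diagonal operator has ||D|| = sup_n |d_n|. Here d_n = 20 * 8^(-n) is positive and decreasing, so sup_n |d_n| = d_1 = 20/8 = 5/2. So ||D|| = 5/2.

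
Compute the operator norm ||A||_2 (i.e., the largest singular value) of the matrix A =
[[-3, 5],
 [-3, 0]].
||A||_2 = sqrt((43 + sqrt(949))/2) ≈ 6.0748 (= sqrt(largest eigenvalue of A^T A))

||A||_2 = sigma_max(A) = sqrt(lambda_max(A^T A)). Form the symmetric matrix M = A^T A =
[[18, -15],
 [-15, 25]].
Its characteristic polynomial (trace, determinant of M give the coefficients) is
  p(λ) = det(λ I - M) = λ^2 - 43λ + 225.
For λ^2 - 43λ + 225 the discriminant is 949. It is nonnegative but not a perfect square, so the roots are real and irrational: λ = (43 ± sqrt(949))/2 ≈ 36.9029, 6.0971.
So the eigenvalues of A^T A are ≈ 6.0971, 36.9029 (all ≥ 0, as they must be for A^T A). The largest is λ_max = (43 + sqrt(949))/2 ≈ 36.9029, hence ||A||_2 = sqrt(λ_max) = sqrt((43 + sqrt(949))/2) ≈ 6.0748.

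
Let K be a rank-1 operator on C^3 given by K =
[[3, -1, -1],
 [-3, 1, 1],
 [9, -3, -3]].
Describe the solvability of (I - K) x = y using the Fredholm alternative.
(I - K) is singular (det(I - K) = 0, i.e. 1 ∈ sigma(K)). (I - K) x = y is solvable iff y ⊥ ker((I - K)^*) = span{(3, -1, -1)}, i.e. iff 3y_1 - y_2 - y_3 = 0. When solvable, the solutions are x = y + c·(1, -1, 3), c arbitrary (ker(I - K) = span{(1, -1, 3)}, dimension 1).

K has rank 1, so it is an outer product K = u v^T: every row of K is a multiple of one row vector. Reading off the entries, u = (1, -1, 3) and v = (3, -1, -1) (row i of K equals u_i·v^T). A rank-one matrix u v^T satisfies K u = u (v·u) and kills the (2)-dimensional subspace v^⊥, so its characteristic polynomial is lambda^2 (lambda - v·u) with v·u = tr K = 1. Hence the eigenvalues of I - K are 1 (multiplicity 2) and 1 - (1) = 0, so det(I - K) = 0. (Direct check: I - K =
[[-2, 1, 1],
 [3, 0, -1],
 [-9, 3, 4]]
has determinant 0.) So 1 is an eigenvalue of K and (I - K) is not invertible. The finite-dimensional Fredholm alternative says: either (I - K) is invertible, or ker(I - K) ≠ {0} and then range(I - K) = ker((I - K)^*)^⊥, with dim ker(I - K) = dim ker((I - K)^*). We are in the second case, so we need both kernels. Kernel of I - K: (I - K) u = u - u (v·u) = u - u = 0, so ker(I - K) = span{u} = span{(1, -1, 3)} (it is exactly 1-dimensional because rank(I - K) = 2). Kernel of the adjoint: K is real, so (I - K)^* = I - K^T = I - v u^T, and (I - v u^T) v = v - v (u·v) = 0; hence ker((I - K)^*) = span{v} = span{(3, -1, -1)}. Therefore (I - K) x = y is solvable iff <y, v> = 0, i.e. iff 3y_1 - y_2 - y_3 = 0. When this holds, K y = u (v·y) = 0, so (I - K) y = y and x = y is a particular solution; the full solution set is the line x = y + c·u = y + c·(1, -1, 3), c ∈ C.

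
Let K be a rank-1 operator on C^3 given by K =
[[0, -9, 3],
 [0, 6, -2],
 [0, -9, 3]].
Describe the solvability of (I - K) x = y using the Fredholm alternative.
(I - K) is invertible (det(I - K) = -8 ≠ 0), so for every y in C^3 the equation (I - K) x = y has a unique solution.

K has rank 1, so it is an outer product K = u v^T: every row of K is a multiple of one row vector. Reading off the entries, u = (3, -2, 3) and v = (0, -3, 1) (row i of K equals u_i·v^T). A rank-one matrix u v^T satisfies K u = u (v·u) and kills the (2)-dimensional subspace v^⊥, so its characteristic polynomial is lambda^2 (lambda - v·u) with v·u = tr K = 9. Hence the eigenvalues of I - K are 1 (multiplicity 2) and 1 - (9) = -8, so det(I - K) = -8. (Direct check: I - K =
[[1, 9, -3],
 [0, -5, 2],
 [0, 9, -2]]
has determinant -8.) The finite-dimensional Fredholm alternative says: either (I - K) is invertible, or ker(I - K) ≠ {0} and then range(I - K) = ker((I - K)^*)^⊥, with dim ker(I - K) = dim ker((I - K)^*). Since det(I - K) ≠ 0, 1 is not an eigenvalue of K and ker(I - K) = {0}, so we are in the first case: for every y there is a unique x = (I - K)^(-1) y. Explicitly, by the Sherman–Morrison formula, (I - u v^T)^(-1) = I + u v^T/(1 - v·u), i.e. (I - K)^(-1) = I + K/(-8).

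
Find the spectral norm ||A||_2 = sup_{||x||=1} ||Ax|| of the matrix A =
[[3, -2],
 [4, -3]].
||A||_2 = sqrt((38 + sqrt(1440))/2) ≈ 6.1623 (= sqrt(largest eigenvalue of A^T A))

||A||_2 = sigma_max(A) = sqrt(lambda_max(A^T A)). Form the symmetric matrix M = A^T A =
[[25, -18],
 [-18, 13]].
Its characteristic polynomial (trace, determinant of M give the coefficients) is
  p(λ) = det(λ I - M) = λ^2 - 38λ + 1.
For λ^2 - 38λ + 1 the discriminant is 1440. It is nonnegative but not a perfect square, so the roots are real and irrational: λ = (38 ± sqrt(1440))/2 ≈ 37.9737, 0.0263.
So the eigenvalues of A^T A are ≈ 0.0263, 37.9737 (all ≥ 0, as they must be for A^T A). The largest is λ_max = (38 + sqrt(1440))/2 ≈ 37.9737, hence ||A||_2 = sqrt(λ_max) = sqrt((38 + sqrt(1440))/2) ≈ 6.1623.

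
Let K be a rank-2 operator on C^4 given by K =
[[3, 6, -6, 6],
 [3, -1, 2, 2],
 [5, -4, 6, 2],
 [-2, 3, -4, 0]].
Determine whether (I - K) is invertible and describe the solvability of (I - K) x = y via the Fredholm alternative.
(I - K) is invertible (det(I - K) = 36 ≠ 0), so for every y in C^4 the equation (I - K) x = y has a unique solution.

K has rank 2 and factors as K = U V^T = u1 v1^T + u2 v2^T with u1 = (3, 0, -1, 1), v1 = (1, 2, -2, 2), u2 = (0, 1, 2, -1), v2 = (3, -1, 2, 2) (multiplying out reproduces the displayed K). The nonzero eigenvalues of U V^T coincide with those of the 2 x 2 matrix G = V^T U = [[v1·u1, v1·u2], [v2·u1, v2·u2]] = [[7, -4], [9, 1]], and by the Sylvester determinant identity det(I_4 - U V^T) = det(I_2 - V^T U) = det([[-6, 4], [-9, 0]]) = (-6)(0) - (4)(-9) = 36. (Direct check: I - K =
[[-2, -6, 6, -6],
 [-3, 2, -2, -2],
 [-5, 4, -5, -2],
 [2, -3, 4, 1]]
has determinant 36.) The finite-dimensional Fredholm alternative says: either (I - K) is invertible, or ker(I - K) ≠ {0} and then range(I - K) = ker((I - K)^*)^⊥, with dim ker(I - K) = dim ker((I - K)^*). Since det(I - K) ≠ 0, 1 is not an eigenvalue of K and ker(I - K) = {0}, so we are in the first case: for every y there is a unique x = (I - K)^(-1) y. (Explicitly, by the Woodbury identity, (I - U V^T)^(-1) = I + U (I_2 - G)^(-1) V^T.)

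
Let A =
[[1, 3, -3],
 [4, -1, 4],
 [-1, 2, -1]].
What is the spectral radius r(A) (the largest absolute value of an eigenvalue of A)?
r(A) ≈ 5.8858

The eigenvalues of A are the roots of its characteristic polynomial. With M = A (coefficients from the trace, the sum of principal 2x2 minors, and det A):
  p(λ) = det(λ I - M) = λ^3 + λ^2 - 24λ + 28.
No integer candidate from the rational root theorem (±divisors of 28) is a root, so the roots are irrational. The cubic discriminant is Δ = 22496 > 0, so there are three distinct real roots. p(-6) = -8 and p(-5) = 48 have opposite signs, so a root lies in (-6, -5); Newton's method refines it to λ ≈ -5.8858. p(1) = 6 and p(2) = -8 have opposite signs, so a root lies in (1, 2); Newton's method refines it to λ ≈ 1.3426. p(3) = -8 and p(4) = 12 have opposite signs, so a root lies in (3, 4); Newton's method refines it to λ ≈ 3.5432. Check (Vieta): the three roots sum to -1, matching tr M = -1.
Thus the eigenvalues (to 4 decimals) are -5.8858 (modulus 5.8858); 1.3426 (modulus 1.3426); 3.5432 (modulus 3.5432). The spectral radius is the largest modulus: r(A) ≈ 5.8858. (Cross-check: r(A) ≤ ||A||_2 ≈ 6.5819; equality holds whenever A is normal, though it can also hold for some non-normal A.)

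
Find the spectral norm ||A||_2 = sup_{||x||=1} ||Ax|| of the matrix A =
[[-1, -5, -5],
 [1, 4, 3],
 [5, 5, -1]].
||A||_2 ≈ 9.9677 (= sqrt(largest eigenvalue of A^T A))

||A||_2 = sigma_max(A) = sqrt(lambda_max(A^T A)). Form the symmetric matrix M = A^T A =
[[27, 34, 3],
 [34, 66, 32],
 [3, 32, 35]].
Its characteristic polynomial (trace, sum of principal 2x2 minors, determinant of M give the coefficients) is
  p(λ) = det(λ I - M) = λ^3 - 128λ^2 + 2848λ - 196.
No integer candidate from the rational root theorem (±divisors of 196) is a root, so the roots are irrational. The cubic discriminant is Δ = 40131538000 > 0, so there are three distinct real roots. p(0) = -196 and p(1) = 2525 have opposite signs, so a root lies in (0, 1); Newton's method refines it to λ ≈ 0.069. p(28) = 1148 and p(29) = -863 have opposite signs, so a root lies in (28, 29); Newton's method refines it to λ ≈ 28.576. p(99) = -2473 and p(100) = 4604 have opposite signs, so a root lies in (99, 100); Newton's method refines it to λ ≈ 99.355. Check (Vieta): the three roots sum to 128, matching tr M = 128.
So the eigenvalues of A^T A are ≈ 0.069, 28.576, 99.355 (all ≥ 0, as they must be for A^T A). The largest is λ_max ≈ 99.355, hence ||A||_2 = sqrt(λ_max) ≈ 9.9677.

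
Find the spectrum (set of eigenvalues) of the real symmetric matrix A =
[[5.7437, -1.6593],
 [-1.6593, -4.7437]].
sigma(A) ≈ {-5, 6}

A is real symmetric, so its spectrum consists of real eigenvalues. Expanding the characteristic polynomial of the displayed matrix gives
  det(λ I - A) = p(λ) = λ^2 + (-1)λ + (-30).
Solving p(λ) = 0 yields eigenvalues ≈ -5, 6. (A is shown rounded to 4 decimals, so these recover the underlying integer eigenvalues to within that precision.)
Verification: the trace of A = 1 equals the sum of eigenvalues 1, and det(A) ≈ -29.9997 matches the eigenvalue product -30.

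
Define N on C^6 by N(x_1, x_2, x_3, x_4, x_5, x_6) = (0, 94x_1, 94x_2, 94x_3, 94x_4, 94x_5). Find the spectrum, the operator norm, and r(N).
sigma(N) = {0}; ||N|| = 94; r(N) = 0. (N is nilpotent with N^6 = 0.)

On C^6, N is a strictly lower-triangular matrix with 94 on the subdiagonal and zeros elsewhere, so its characteristic polynomial is lambda^6 and every eigenvalue is 0: sigma(N) = {0}. For the operator norm, N e_i = 94e_{i+1} for i = 1, ..., 5 and N e_6 = 0, so the singular values of N are 94 (with multiplicity 5) and 0; hence ||N|| = 94. The spectral radius r(N) = max|lambda| = 0. Note ||N|| > r(N) — characteristic of non-normal nilpotent operators. Indeed N^6 = 0.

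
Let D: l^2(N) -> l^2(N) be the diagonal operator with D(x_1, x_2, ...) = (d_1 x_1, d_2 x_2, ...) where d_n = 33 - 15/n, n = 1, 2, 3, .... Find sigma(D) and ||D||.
sigma(D) = {33 - 15/n : n ≥ 1} ∪ {33}; ||D|| = 33

A bounded diagonal operator on l^2 with diagonal entries d_n has spectrum equal to the closure of {d_n : n ≥ 1}: every d_n is an eigenvalue (with eigenvector e_n), so {d_n} ⊂ sigma(D); the spectrum is closed, so its closure is too; and for lambda not in the closure, (D - lambda I) has bounded inverse (the diagonal entries 1/(d_n - lambda) are bounded). For our sequence d_n = 33 - 15/n, n = 1, 2, 3, ...:
  - {d_n} = {33 - 15/n : n ≥ 1}; the only limit point is 33
  - closure = {33 - 15/n : n ≥ 1} ∪ {33}
For the norm: a diagonal operator has ||D|| = sup_n |d_n|. Here d_n = 33 - 15/n increases monotonically from d_1 = 18 toward 33, with all terms in [18, 33); so sup_n |d_n| = 33 (the supremum is the limit, not attained). So ||D|| = 33.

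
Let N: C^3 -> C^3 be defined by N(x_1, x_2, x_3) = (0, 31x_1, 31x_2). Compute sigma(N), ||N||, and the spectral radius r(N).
sigma(N) = {0}; ||N|| = 31; r(N) = 0. (N is nilpotent with N^3 = 0.)

On C^3, N is a strictly lower-triangular matrix with 31 on the subdiagonal and zeros elsewhere, so its characteristic polynomial is lambda^3 and every eigenvalue is 0: sigma(N) = {0}. For the operator norm, N e_i = 31e_{i+1} for i = 1, ..., 2 and N e_3 = 0, so the singular values of N are 31 (with multiplicity 2) and 0; hence ||N|| = 31. The spectral radius r(N) = max|lambda| = 0. Note ||N|| > r(N) — characteristic of non-normal nilpotent operators. Indeed N^3 = 0.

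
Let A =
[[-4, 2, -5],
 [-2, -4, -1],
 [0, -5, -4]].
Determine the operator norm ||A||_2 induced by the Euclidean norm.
||A||_2 ≈ 7.9763 (= sqrt(largest eigenvalue of A^T A))

||A||_2 = sigma_max(A) = sqrt(lambda_max(A^T A)). Form the symmetric matrix M = A^T A =
[[20, 0, 22],
 [0, 45, 14],
 [22, 14, 42]].
Its characteristic polynomial (trace, sum of principal 2x2 minors, determinant of M give the coefficients) is
  p(λ) = det(λ I - M) = λ^3 - 107λ^2 + 2950λ - 12100.
No integer candidate from the rational root theorem (±divisors of 12100) is a root, so the roots are irrational. The cubic discriminant is Δ = 2448841300 > 0, so there are three distinct real roots. p(4) = -1948 and p(5) = 100 have opposite signs, so a root lies in (4, 5); Newton's method refines it to λ ≈ 4.949. p(38) = 364 and p(39) = -478 have opposite signs, so a root lies in (38, 39); Newton's method refines it to λ ≈ 38.4299. p(63) = -886 and p(64) = 572 have opposite signs, so a root lies in (63, 64); Newton's method refines it to λ ≈ 63.6212. Check (Vieta): the three roots sum to 107, matching tr M = 107.
So the eigenvalues of A^T A are ≈ 4.949, 38.4299, 63.6212 (all ≥ 0, as they must be for A^T A). The largest is λ_max ≈ 63.6212, hence ||A||_2 = sqrt(λ_max) ≈ 7.9763.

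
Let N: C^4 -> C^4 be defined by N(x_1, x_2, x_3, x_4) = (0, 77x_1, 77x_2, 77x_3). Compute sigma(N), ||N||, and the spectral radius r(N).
sigma(N) = {0}; ||N|| = 77; r(N) = 0. (N is nilpotent with N^4 = 0.)

On C^4, N is a strictly lower-triangular matrix with 77 on the subdiagonal and zeros elsewhere, so its characteristic polynomial is lambda^4 and every eigenvalue is 0: sigma(N) = {0}. For the operator norm, N e_i = 77e_{i+1} for i = 1, ..., 3 and N e_4 = 0, so the singular values of N are 77 (with multiplicity 3) and 0; hence ||N|| = 77. The spectral radius r(N) = max|lambda| = 0. Note ||N|| > r(N) — characteristic of non-normal nilpotent operators. Indeed N^4 = 0.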